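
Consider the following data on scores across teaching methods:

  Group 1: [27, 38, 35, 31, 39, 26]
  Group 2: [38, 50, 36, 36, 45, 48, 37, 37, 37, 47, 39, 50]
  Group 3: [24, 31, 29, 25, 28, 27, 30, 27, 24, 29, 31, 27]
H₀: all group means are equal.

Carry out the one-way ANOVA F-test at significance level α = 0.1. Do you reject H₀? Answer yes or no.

Group means [32.67, 41.67, 27.67], grand mean 34.267
SSB = Σnᵢ(x̄ᵢ−x̄)² = 1195.200; SSW = ΣΣ(x−x̄ᵢ)² = 588.667
MSB = 1195.200/2 = 597.6000; MSW = 588.667/27 = 21.8025
F = MSB/MSW = 27.4097
df = (2, 27)
p-value (upper-tail) = 0.00000
At α=0.1: p < α → reject H₀

reject H₀: yes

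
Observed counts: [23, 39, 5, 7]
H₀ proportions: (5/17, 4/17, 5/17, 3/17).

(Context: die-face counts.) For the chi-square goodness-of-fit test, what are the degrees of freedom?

df = k − 1 = 4 − 1 = 3

degrees of freedom = 3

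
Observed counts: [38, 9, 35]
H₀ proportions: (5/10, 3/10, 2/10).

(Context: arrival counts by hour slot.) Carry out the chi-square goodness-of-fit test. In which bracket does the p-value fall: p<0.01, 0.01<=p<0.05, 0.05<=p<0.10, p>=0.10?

n = 82; E_i = n·p_i = [41.00, 24.60, 16.40]
χ² = (38−41.00)²/41.00 + (9−24.60)²/24.60 + (35−16.40)²/16.40 = 31.2073
df = 2
p-value (upper-tail) = 0.00000
→ bracket: p<0.01

p-value bracket: p<0.01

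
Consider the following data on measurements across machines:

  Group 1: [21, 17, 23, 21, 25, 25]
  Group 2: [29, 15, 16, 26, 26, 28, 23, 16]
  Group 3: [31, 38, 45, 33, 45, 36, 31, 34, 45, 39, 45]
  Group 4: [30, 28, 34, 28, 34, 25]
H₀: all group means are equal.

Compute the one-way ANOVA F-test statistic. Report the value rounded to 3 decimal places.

test statistic = 21.062

Group means [22.00, 22.38, 38.36, 29.83], grand mean 29.419
SSB = Σnᵢ(x̄ᵢ−x̄)² = 1608.295; SSW = ΣΣ(x−x̄ᵢ)² = 687.254
MSB = 1608.295/3 = 536.0982; MSW = 687.254/27 = 25.4538
F = MSB/MSW = 21.0616
df = (3, 27)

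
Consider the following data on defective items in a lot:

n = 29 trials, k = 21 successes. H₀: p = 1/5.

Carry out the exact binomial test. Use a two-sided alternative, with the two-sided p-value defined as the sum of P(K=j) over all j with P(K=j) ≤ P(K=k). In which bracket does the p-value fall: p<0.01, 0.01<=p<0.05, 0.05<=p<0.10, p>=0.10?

p-value bracket: p<0.01

Exact binomial: n=29, k=21, p₀=1/5=0.2000
P(X=j) = C(n,j)·p₀^j·(1−p₀)^(n−j); p = Σ P(X=j) over j with P(X=j) ≤ P(X=21)
p-value (two-sided) = 0.00000
→ bracket: p<0.01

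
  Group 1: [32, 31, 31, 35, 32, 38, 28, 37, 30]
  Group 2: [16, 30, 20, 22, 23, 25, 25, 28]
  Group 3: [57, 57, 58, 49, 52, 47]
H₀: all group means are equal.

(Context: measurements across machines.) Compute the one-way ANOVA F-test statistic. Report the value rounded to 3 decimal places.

Group means [32.67, 23.62, 53.33], grand mean 34.913
SSB = Σnᵢ(x̄ᵢ−x̄)² = 3100.618; SSW = ΣΣ(x−x̄ᵢ)² = 335.208
MSB = 3100.618/2 = 1550.3089; MSW = 335.208/20 = 16.7604
F = MSB/MSW = 92.4982
df = (2, 20)

test statistic = 92.498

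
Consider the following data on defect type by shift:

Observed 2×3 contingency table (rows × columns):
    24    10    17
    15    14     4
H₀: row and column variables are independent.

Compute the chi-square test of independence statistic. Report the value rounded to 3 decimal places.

test statistic = 7.268

Row totals [51, 33], col totals [39, 24, 21], n=84
χ² = (24−23.68)²/23.68 + (10−14.57)²/14.57 + (17−12.75)²/12.75 + (15−15.32)²/15.32 + (14−9.43)²/9.43 + (4−8.25)²/8.25 = 7.2678
df = 2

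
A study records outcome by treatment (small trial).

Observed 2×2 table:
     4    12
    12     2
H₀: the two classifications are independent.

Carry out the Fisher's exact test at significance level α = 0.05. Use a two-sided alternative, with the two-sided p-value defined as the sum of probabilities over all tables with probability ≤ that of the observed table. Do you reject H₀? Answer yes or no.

Margins: r₁=16, r₂=14, c₁=16, c₂=14, n=30
p_obs = C(16,4)·C(14,12)/C(30,16); sum pmf over tables with pmf ≤ p_obs
p-value (two-sided) = 0.00127
At α=0.05: p < α → reject H₀

reject H₀: yes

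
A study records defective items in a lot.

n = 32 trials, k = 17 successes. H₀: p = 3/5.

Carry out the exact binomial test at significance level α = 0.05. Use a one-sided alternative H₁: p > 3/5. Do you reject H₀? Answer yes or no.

Exact binomial: n=32, k=17, p₀=3/5=0.6000
P(X≥17) from Σ C(n,i)·p₀^i·(1−p₀)^(n−i)
p-value (one-sided, H₁ greater) = 0.83520
At α=0.05: p ≥ α → fail to reject H₀

reject H₀: no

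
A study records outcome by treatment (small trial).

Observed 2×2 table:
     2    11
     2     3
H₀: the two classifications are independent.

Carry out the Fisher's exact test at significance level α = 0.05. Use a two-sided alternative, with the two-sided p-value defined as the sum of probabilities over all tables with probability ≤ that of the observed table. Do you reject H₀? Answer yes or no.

Margins: r₁=13, r₂=5, c₁=4, c₂=14, n=18
p_obs = C(13,2)·C(5,2)/C(18,4); sum pmf over tables with pmf ≤ p_obs
p-value (two-sided) = 0.53268
At α=0.05: p ≥ α → fail to reject H₀

reject H₀: no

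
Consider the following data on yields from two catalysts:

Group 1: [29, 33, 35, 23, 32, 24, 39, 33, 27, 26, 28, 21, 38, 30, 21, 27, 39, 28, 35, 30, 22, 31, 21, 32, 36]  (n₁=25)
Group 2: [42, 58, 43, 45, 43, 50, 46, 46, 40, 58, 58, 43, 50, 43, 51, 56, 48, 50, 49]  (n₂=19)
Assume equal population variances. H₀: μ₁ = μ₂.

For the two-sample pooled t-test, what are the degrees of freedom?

degrees of freedom = 42

df = n₁ + n₂ − 2 = 25 + 19 − 2 = 42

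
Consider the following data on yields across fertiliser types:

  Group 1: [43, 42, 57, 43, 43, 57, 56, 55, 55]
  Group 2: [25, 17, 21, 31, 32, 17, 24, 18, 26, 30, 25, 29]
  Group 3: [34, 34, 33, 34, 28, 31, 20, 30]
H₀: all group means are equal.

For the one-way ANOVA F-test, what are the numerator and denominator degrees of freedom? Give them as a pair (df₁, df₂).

k = 3 groups, N = 29 total
df = (k−1, N−k) = (3−1, 29−3) = (2, 26)

degrees of freedom = [2, 26]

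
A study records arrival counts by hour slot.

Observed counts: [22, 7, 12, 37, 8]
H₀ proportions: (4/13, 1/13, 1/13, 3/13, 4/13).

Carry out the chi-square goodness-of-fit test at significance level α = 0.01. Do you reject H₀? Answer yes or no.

reject H₀: yes

n = 86; E_i = n·p_i = [26.46, 6.62, 6.62, 19.85, 26.46]
χ² = (22−26.46)²/26.46 + (7−6.62)²/6.62 + (12−6.62)²/6.62 + (37−19.85)²/19.85 + (8−26.46)²/26.46 = 32.8643
df = 4
p-value (upper-tail) = 0.00000
At α=0.01: p < α → reject H₀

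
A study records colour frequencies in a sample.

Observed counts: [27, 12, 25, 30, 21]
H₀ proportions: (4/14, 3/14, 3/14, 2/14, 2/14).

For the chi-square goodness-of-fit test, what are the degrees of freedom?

df = k − 1 = 5 − 1 = 4

degrees of freedom = 4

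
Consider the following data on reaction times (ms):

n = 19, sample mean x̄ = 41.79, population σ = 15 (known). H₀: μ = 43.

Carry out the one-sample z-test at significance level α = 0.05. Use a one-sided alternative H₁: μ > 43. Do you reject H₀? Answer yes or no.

reject H₀: no

SE = σ/√n = 15/√19 = 3.4412
z = (x̄−μ₀)/SE = (41.79−43)/3.4412 = -0.3516
p-value (one-sided, H₁ greater) = 0.63744
At α=0.05: p ≥ α → fail to reject H₀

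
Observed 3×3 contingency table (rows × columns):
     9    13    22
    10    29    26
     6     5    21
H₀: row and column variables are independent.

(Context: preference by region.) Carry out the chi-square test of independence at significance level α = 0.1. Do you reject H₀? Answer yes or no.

reject H₀: yes

Row totals [44, 65, 32], col totals [25, 47, 69], n=141
χ² = (9−7.80)²/7.80 + (13−14.67)²/14.67 + (22−21.53)²/21.53 + (10−11.52)²/11.52 + (29−21.67)²/21.67 + (26−31.81)²/31.81 + (6−5.67)²/5.67 + (5−10.67)²/10.67 + (21−15.66)²/15.66 = 8.9786
df = 4
p-value (upper-tail) = 0.06164
At α=0.1: p < α → reject H₀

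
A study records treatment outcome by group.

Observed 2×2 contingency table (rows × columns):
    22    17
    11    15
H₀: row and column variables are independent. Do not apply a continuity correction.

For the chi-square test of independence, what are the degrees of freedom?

degrees of freedom = 1

df = (r−1)(c−1) = (2−1)·(2−1) = 1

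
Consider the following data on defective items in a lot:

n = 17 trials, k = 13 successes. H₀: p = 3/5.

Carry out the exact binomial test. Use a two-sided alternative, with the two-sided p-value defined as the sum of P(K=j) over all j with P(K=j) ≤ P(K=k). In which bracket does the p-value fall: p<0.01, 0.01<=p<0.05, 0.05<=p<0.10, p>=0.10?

p-value bracket: p>=0.10

Exact binomial: n=17, k=13, p₀=3/5=0.6000
P(X=j) = C(n,j)·p₀^j·(1−p₀)^(n−j); p = Σ P(X=j) over j with P(X=j) ≤ P(X=13)
p-value (two-sided) = 0.21790
→ bracket: p>=0.10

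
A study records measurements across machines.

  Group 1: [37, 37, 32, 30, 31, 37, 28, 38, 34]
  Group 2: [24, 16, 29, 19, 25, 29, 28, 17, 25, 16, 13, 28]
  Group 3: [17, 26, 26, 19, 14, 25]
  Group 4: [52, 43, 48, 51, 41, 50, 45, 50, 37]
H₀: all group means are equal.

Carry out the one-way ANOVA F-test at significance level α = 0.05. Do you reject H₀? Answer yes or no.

reject H₀: yes

Group means [33.78, 22.42, 21.17, 46.33], grand mean 31.028
SSB = Σnᵢ(x̄ᵢ−x̄)² = 3649.667; SSW = ΣΣ(x−x̄ᵢ)² = 831.306
MSB = 3649.667/3 = 1216.5556; MSW = 831.306/32 = 25.9783
F = MSB/MSW = 46.8297
df = (3, 32)
p-value (upper-tail) = 0.00000
At α=0.05: p < α → reject H₀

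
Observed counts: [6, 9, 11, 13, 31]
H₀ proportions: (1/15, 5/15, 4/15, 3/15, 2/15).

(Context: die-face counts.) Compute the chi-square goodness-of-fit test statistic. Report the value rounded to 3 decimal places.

test statistic = 62.704

n = 70; E_i = n·p_i = [4.67, 23.33, 18.67, 14.00, 9.33]
χ² = (6−4.67)²/4.67 + (9−23.33)²/23.33 + (11−18.67)²/18.67 + (13−14.00)²/14.00 + (31−9.33)²/9.33 = 62.7036
df = 4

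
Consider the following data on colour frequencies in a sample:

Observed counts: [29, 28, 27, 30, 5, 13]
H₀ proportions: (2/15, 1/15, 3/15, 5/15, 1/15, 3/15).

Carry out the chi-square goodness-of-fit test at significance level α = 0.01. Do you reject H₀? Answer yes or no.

n = 132; E_i = n·p_i = [17.60, 8.80, 26.40, 44.00, 8.80, 26.40]
χ² = (29−17.60)²/17.60 + (28−8.80)²/8.80 + (27−26.40)²/26.40 + (30−44.00)²/44.00 + (5−8.80)²/8.80 + (13−26.40)²/26.40 = 62.1856
df = 5
p-value (upper-tail) = 0.00000
At α=0.01: p < α → reject H₀

reject H₀: yes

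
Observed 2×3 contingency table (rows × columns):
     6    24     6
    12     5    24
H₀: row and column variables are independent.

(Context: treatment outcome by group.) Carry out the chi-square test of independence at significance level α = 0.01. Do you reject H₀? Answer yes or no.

Row totals [36, 41], col totals [18, 29, 30], n=77
χ² = (6−8.42)²/8.42 + (24−13.56)²/13.56 + (6−14.03)²/14.03 + (12−9.58)²/9.58 + (5−15.44)²/15.44 + (24−15.97)²/15.97 = 25.0291
df = 2
p-value (upper-tail) = 0.00000
At α=0.01: p < α → reject H₀

reject H₀: yes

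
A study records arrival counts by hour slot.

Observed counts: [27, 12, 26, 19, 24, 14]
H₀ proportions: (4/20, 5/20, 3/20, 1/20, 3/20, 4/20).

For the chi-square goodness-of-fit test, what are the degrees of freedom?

degrees of freedom = 5

df = k − 1 = 6 − 1 = 5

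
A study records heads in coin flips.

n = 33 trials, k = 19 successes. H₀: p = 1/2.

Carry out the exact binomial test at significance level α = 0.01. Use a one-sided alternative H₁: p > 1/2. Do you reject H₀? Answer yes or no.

reject H₀: no

Exact binomial: n=33, k=19, p₀=1/2=0.5000
P(X≥19) from Σ C(n,i)·p₀^i·(1−p₀)^(n−i)
p-value (one-sided, H₁ greater) = 0.24343
At α=0.01: p ≥ α → fail to reject H₀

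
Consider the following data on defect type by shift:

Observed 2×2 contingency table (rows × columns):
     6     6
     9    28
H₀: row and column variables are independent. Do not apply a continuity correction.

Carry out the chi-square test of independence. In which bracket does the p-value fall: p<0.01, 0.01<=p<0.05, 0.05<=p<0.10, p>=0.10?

Row totals [12, 37], col totals [15, 34], n=49
χ² = (6−3.67)²/3.67 + (6−8.33)²/8.33 + (9−11.33)²/11.33 + (28−25.67)²/25.67 = 2.8122
df = 1
p-value (upper-tail) = 0.09355
→ bracket: 0.05<=p<0.10

p-value bracket: 0.05<=p<0.10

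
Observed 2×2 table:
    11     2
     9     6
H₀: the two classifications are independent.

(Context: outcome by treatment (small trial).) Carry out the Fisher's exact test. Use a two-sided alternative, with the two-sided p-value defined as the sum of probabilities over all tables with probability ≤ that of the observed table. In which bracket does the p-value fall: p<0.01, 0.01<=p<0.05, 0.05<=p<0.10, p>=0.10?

Margins: r₁=13, r₂=15, c₁=20, c₂=8, n=28
p_obs = C(13,11)·C(15,9)/C(28,20); sum pmf over tables with pmf ≤ p_obs
p-value (two-sided) = 0.22126
→ bracket: p>=0.10

p-value bracket: p>=0.10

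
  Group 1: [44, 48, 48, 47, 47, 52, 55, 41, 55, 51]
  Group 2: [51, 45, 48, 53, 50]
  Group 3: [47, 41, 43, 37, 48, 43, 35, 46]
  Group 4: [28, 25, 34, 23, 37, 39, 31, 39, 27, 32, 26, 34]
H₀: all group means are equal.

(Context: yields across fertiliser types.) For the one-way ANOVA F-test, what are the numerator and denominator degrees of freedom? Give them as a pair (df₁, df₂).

degrees of freedom = [3, 31]

k = 4 groups, N = 35 total
df = (k−1, N−k) = (4−1, 35−4) = (3, 31)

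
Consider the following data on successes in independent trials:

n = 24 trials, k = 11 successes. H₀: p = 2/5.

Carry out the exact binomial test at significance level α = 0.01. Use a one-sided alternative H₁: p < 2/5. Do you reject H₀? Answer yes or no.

reject H₀: no

Exact binomial: n=24, k=11, p₀=2/5=0.4000
P(X≤11) from Σ C(n,i)·p₀^i·(1−p₀)^(n−i)
p-value (one-sided, H₁ less) = 0.78698
At α=0.01: p ≥ α → fail to reject H₀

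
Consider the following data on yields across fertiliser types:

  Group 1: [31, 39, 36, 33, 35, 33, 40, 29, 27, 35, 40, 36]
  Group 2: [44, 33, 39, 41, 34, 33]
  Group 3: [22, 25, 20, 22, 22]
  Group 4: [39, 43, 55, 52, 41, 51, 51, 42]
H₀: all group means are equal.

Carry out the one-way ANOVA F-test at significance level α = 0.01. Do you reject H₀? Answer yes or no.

reject H₀: yes

Group means [34.50, 37.33, 22.20, 46.75], grand mean 36.226
SSB = Σnᵢ(x̄ᵢ−x̄)² = 1912.786; SSW = ΣΣ(x−x̄ᵢ)² = 572.633
MSB = 1912.786/3 = 637.5953; MSW = 572.633/27 = 21.2086
F = MSB/MSW = 30.0630
df = (3, 27)
p-value (upper-tail) = 0.00000
At α=0.01: p < α → reject H₀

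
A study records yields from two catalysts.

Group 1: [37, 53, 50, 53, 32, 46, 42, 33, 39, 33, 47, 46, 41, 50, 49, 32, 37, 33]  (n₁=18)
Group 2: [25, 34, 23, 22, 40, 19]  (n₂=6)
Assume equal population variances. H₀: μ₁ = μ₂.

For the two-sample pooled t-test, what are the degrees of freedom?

df = n₁ + n₂ − 2 = 18 + 6 − 2 = 22

degrees of freedom = 22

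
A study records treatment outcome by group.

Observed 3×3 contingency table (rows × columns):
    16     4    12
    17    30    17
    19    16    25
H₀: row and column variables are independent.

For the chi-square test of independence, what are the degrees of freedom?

degrees of freedom = 4

df = (r−1)(c−1) = (3−1)·(3−1) = 4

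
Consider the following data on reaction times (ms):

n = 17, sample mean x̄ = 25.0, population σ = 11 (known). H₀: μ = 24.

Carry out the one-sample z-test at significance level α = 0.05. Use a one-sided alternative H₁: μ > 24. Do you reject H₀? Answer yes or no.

reject H₀: no

SE = σ/√n = 11/√17 = 2.6679
z = (x̄−μ₀)/SE = (25.0−24)/2.6679 = 0.3748
p-value (one-sided, H₁ greater) = 0.35389
At α=0.05: p ≥ α → fail to reject H₀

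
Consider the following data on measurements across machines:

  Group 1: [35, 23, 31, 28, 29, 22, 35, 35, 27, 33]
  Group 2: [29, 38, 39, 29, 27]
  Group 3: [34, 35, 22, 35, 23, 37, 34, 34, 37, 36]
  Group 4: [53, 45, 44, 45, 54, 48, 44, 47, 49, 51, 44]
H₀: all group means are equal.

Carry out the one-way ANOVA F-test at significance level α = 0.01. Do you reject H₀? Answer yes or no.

Group means [29.80, 32.40, 32.70, 47.64], grand mean 36.417
SSB = Σnᵢ(x̄ᵢ−x̄)² = 2041.305; SSW = ΣΣ(x−x̄ᵢ)² = 747.445
MSB = 2041.305/3 = 680.4348; MSW = 747.445/32 = 23.3577
F = MSB/MSW = 29.1311
df = (3, 32)
p-value (upper-tail) = 0.00000
At α=0.01: p < α → reject H₀

reject H₀: yes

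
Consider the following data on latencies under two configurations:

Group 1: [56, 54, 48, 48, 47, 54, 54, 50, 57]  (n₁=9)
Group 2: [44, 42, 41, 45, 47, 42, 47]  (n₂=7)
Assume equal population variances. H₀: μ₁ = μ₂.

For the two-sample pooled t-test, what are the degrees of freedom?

degrees of freedom = 14

df = n₁ + n₂ − 2 = 9 + 7 − 2 = 14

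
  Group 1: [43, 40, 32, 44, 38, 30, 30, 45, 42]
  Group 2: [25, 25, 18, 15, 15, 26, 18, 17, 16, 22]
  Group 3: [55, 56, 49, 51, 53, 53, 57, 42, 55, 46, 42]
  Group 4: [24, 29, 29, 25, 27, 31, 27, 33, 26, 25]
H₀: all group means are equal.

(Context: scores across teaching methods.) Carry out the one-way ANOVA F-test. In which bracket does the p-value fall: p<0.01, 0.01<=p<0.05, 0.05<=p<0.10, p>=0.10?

Group means [38.22, 19.70, 50.82, 27.60], grand mean 34.400
SSB = Σnᵢ(x̄ᵢ−x̄)² = 5719.908; SSW = ΣΣ(x−x̄ᵢ)² = 831.692
MSB = 5719.908/3 = 1906.6360; MSW = 831.692/36 = 23.1026
F = MSB/MSW = 82.5292
df = (3, 36)
p-value (upper-tail) = 0.00000
→ bracket: p<0.01

p-value bracket: p<0.01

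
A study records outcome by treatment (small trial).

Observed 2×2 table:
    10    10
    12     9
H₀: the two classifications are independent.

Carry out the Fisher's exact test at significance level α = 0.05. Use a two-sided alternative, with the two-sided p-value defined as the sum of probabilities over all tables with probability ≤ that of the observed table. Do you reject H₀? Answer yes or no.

Margins: r₁=20, r₂=21, c₁=22, c₂=19, n=41
p_obs = C(20,10)·C(21,12)/C(41,22); sum pmf over tables with pmf ≤ p_obs
p-value (two-sided) = 0.75786
At α=0.05: p ≥ α → fail to reject H₀

reject H₀: no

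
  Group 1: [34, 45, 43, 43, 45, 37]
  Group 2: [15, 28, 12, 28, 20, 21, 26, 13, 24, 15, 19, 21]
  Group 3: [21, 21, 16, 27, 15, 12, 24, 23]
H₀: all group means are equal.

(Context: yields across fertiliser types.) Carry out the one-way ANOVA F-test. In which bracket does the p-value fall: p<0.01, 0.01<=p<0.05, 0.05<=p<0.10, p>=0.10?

Group means [41.17, 20.17, 19.88], grand mean 24.923
SSB = Σnᵢ(x̄ᵢ−x̄)² = 2058.471; SSW = ΣΣ(x−x̄ᵢ)² = 631.375
MSB = 2058.471/2 = 1029.2356; MSW = 631.375/23 = 27.4511
F = MSB/MSW = 37.4934
df = (2, 23)
p-value (upper-tail) = 0.00000
→ bracket: p<0.01

p-value bracket: p<0.01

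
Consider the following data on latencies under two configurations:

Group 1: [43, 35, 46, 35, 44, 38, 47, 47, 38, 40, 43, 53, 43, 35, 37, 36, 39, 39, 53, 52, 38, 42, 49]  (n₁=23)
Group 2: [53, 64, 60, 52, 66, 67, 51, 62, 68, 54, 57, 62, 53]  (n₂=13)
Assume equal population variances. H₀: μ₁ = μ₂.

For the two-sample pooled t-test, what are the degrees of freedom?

df = n₁ + n₂ − 2 = 23 + 13 − 2 = 34

degrees of freedom = 34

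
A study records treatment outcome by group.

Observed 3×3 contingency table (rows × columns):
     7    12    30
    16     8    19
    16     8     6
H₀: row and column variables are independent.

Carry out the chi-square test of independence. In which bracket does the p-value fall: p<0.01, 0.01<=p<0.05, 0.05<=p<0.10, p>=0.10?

Row totals [49, 43, 30], col totals [39, 28, 55], n=122
χ² = (7−15.66)²/15.66 + (12−11.25)²/11.25 + (30−22.09)²/22.09 + (16−13.75)²/13.75 + (8−9.87)²/9.87 + (19−19.39)²/19.39 + (16−9.59)²/9.59 + (8−6.89)²/6.89 + (6−13.52)²/13.52 = 17.0573
df = 4
p-value (upper-tail) = 0.00188
→ bracket: p<0.01

p-value bracket: p<0.01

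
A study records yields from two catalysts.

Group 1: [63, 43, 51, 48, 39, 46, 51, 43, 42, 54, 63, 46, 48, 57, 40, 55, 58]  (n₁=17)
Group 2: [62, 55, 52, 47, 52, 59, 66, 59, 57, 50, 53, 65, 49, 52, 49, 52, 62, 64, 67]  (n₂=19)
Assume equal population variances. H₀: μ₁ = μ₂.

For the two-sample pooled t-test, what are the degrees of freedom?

degrees of freedom = 34

df = n₁ + n₂ − 2 = 17 + 19 − 2 = 34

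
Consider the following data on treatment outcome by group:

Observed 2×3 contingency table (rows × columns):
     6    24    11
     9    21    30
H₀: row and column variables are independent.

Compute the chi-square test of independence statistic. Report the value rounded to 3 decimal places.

Row totals [41, 60], col totals [15, 45, 41], n=101
χ² = (6−6.09)²/6.09 + (24−18.27)²/18.27 + (11−16.64)²/16.64 + (9−8.91)²/8.91 + (21−26.73)²/26.73 + (30−24.36)²/24.36 = 6.2519
df = 2

test statistic = 6.252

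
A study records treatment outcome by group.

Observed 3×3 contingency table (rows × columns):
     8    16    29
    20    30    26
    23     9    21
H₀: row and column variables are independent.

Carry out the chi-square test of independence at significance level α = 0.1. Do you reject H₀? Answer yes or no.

Row totals [53, 76, 53], col totals [51, 55, 76], n=182
χ² = (8−14.85)²/14.85 + (16−16.02)²/16.02 + (29−22.13)²/22.13 + (20−21.30)²/21.30 + (30−22.97)²/22.97 + (26−31.74)²/31.74 + (23−14.85)²/14.85 + (9−16.02)²/16.02 + (21−22.13)²/22.13 = 16.1640
df = 4
p-value (upper-tail) = 0.00281
At α=0.1: p < α → reject H₀

reject H₀: yes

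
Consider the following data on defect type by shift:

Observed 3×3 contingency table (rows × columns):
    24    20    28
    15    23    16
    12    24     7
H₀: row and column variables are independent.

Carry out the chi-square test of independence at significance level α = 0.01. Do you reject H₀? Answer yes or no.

reject H₀: no

Row totals [72, 54, 43], col totals [51, 67, 51], n=169
χ² = (24−21.73)²/21.73 + (20−28.54)²/28.54 + (28−21.73)²/21.73 + (15−16.30)²/16.30 + (23−21.41)²/21.41 + (16−16.30)²/16.30 + (12−12.98)²/12.98 + (24−17.05)²/17.05 + (7−12.98)²/12.98 = 10.4941
df = 4
p-value (upper-tail) = 0.03288
At α=0.01: p ≥ α → fail to reject H₀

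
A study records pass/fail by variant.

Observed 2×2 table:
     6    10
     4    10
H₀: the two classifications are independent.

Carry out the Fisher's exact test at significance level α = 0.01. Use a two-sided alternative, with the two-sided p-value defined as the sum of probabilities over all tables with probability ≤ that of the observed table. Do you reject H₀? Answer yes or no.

Margins: r₁=16, r₂=14, c₁=10, c₂=20, n=30
p_obs = C(16,6)·C(14,4)/C(30,10); sum pmf over tables with pmf ≤ p_obs
p-value (two-sided) = 0.70895
At α=0.01: p ≥ α → fail to reject H₀

reject H₀: no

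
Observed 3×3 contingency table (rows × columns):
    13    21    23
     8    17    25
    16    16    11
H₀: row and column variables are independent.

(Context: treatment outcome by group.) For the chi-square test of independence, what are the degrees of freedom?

df = (r−1)(c−1) = (3−1)·(3−1) = 4

degrees of freedom = 4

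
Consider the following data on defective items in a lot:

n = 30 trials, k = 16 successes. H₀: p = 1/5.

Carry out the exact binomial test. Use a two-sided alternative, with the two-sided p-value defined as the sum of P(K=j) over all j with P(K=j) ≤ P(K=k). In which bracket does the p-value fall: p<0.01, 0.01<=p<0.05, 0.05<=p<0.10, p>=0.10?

p-value bracket: p<0.01

Exact binomial: n=30, k=16, p₀=1/5=0.2000
P(X=j) = C(n,j)·p₀^j·(1−p₀)^(n−j); p = Σ P(X=j) over j with P(X=j) ≤ P(X=16)
p-value (two-sided) = 0.00005
→ bracket: p<0.01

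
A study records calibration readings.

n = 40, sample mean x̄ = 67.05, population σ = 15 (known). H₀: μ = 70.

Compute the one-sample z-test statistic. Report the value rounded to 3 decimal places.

test statistic = -1.244

SE = σ/√n = 15/√40 = 2.3717
z = (x̄−μ₀)/SE = (67.05−70)/2.3717 = -1.2438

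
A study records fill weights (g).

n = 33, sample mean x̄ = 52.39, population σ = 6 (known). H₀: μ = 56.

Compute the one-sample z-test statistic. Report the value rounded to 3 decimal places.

SE = σ/√n = 6/√33 = 1.0445
z = (x̄−μ₀)/SE = (52.39−56)/1.0445 = -3.4563

test statistic = -3.456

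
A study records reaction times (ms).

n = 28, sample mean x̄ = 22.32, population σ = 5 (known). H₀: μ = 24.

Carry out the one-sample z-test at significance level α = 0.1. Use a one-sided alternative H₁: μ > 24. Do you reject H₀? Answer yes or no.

reject H₀: no

SE = σ/√n = 5/√28 = 0.9449
z = (x̄−μ₀)/SE = (22.32−24)/0.9449 = -1.7779
p-value (one-sided, H₁ greater) = 0.96229
At α=0.1: p ≥ α → fail to reject H₀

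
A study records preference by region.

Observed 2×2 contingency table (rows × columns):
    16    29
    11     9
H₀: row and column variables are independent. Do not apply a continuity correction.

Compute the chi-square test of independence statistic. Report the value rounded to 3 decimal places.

test statistic = 2.156

Row totals [45, 20], col totals [27, 38], n=65
χ² = (16−18.69)²/18.69 + (29−26.31)²/26.31 + (11−8.31)²/8.31 + (9−11.69)²/11.69 = 2.1558
df = 1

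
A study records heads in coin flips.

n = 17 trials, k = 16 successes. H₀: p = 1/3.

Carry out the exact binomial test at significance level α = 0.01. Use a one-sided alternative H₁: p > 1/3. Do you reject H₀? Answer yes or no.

Exact binomial: n=17, k=16, p₀=1/3=0.3333
P(X≥16) from Σ C(n,i)·p₀^i·(1−p₀)^(n−i)
p-value (one-sided, H₁ greater) = 0.00000
At α=0.01: p < α → reject H₀

reject H₀: yes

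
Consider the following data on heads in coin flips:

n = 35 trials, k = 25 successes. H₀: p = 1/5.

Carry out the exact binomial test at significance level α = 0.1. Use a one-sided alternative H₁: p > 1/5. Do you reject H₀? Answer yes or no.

Exact binomial: n=35, k=25, p₀=1/5=0.2000
P(X≥25) from Σ C(n,i)·p₀^i·(1−p₀)^(n−i)
p-value (one-sided, H₁ greater) = 0.00000
At α=0.1: p < α → reject H₀

reject H₀: yes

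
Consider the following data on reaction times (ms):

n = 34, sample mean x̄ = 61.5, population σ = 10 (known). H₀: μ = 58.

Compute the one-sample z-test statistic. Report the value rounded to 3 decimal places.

SE = σ/√n = 10/√34 = 1.7150
z = (x̄−μ₀)/SE = (61.5−58)/1.7150 = 2.0408

test statistic = 2.041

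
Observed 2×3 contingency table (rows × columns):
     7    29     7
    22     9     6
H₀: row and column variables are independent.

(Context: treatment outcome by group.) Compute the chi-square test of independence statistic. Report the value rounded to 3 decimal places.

test statistic = 18.013

Row totals [43, 37], col totals [29, 38, 13], n=80
χ² = (7−15.59)²/15.59 + (29−20.43)²/20.43 + (7−6.99)²/6.99 + (22−13.41)²/13.41 + (9−17.57)²/17.57 + (6−6.01)²/6.01 = 18.0132
df = 2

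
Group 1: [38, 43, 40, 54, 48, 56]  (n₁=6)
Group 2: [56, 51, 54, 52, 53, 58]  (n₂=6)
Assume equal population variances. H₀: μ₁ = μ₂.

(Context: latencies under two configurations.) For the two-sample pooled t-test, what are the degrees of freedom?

degrees of freedom = 10

df = n₁ + n₂ − 2 = 6 + 6 − 2 = 10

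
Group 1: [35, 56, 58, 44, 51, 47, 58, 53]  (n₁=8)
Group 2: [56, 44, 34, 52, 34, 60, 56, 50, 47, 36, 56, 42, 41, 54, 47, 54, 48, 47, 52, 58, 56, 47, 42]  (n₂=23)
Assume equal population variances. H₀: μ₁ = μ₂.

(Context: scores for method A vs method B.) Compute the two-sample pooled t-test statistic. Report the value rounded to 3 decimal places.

test statistic = 0.587

x̄₁=50.250, s₁=7.960, n₁=8
x̄₂=48.391, s₂=7.632, n₂=23
s_p² = [7·7.960² + 22·7.632²]/29 = 59.4820
SE = √(s_p²·(1/8+1/23)) = 3.1657
t = (50.250−48.391)/3.1657 = 0.5871
df = 29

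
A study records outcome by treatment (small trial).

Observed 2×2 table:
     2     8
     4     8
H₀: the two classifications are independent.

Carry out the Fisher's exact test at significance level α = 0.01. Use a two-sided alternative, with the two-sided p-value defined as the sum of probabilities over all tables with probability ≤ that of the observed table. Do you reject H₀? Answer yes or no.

Margins: r₁=10, r₂=12, c₁=6, c₂=16, n=22
p_obs = C(10,2)·C(12,4)/C(22,6); sum pmf over tables with pmf ≤ p_obs
p-value (two-sided) = 0.64617
At α=0.01: p ≥ α → fail to reject H₀

reject H₀: no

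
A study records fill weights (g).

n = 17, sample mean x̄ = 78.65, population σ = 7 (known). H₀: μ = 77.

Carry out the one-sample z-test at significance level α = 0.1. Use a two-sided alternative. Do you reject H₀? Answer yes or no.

reject H₀: no

SE = σ/√n = 7/√17 = 1.6977
z = (x̄−μ₀)/SE = (78.65−77)/1.6977 = 0.9719
p-value (two-sided) = 0.33111
At α=0.1: p ≥ α → fail to reject H₀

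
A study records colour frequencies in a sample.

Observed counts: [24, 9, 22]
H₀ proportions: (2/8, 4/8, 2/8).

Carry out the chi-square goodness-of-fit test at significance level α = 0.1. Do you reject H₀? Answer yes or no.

n = 55; E_i = n·p_i = [13.75, 27.50, 13.75]
χ² = (24−13.75)²/13.75 + (9−27.50)²/27.50 + (22−13.75)²/13.75 = 25.0364
df = 2
p-value (upper-tail) = 0.00000
At α=0.1: p < α → reject H₀

reject H₀: yes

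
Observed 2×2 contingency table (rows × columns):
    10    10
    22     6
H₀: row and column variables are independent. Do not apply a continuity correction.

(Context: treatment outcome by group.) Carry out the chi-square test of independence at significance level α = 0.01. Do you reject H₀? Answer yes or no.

reject H₀: no

Row totals [20, 28], col totals [32, 16], n=48
χ² = (10−13.33)²/13.33 + (10−6.67)²/6.67 + (22−18.67)²/18.67 + (6−9.33)²/9.33 = 4.2857
df = 1
p-value (upper-tail) = 0.03843
At α=0.01: p ≥ α → fail to reject H₀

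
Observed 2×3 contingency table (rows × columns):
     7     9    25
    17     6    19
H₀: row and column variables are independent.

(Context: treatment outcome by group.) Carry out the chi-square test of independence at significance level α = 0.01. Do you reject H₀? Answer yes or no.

reject H₀: no

Row totals [41, 42], col totals [24, 15, 44], n=83
χ² = (7−11.86)²/11.86 + (9−7.41)²/7.41 + (25−21.73)²/21.73 + (17−12.14)²/12.14 + (6−7.59)²/7.59 + (19−22.27)²/22.27 = 5.5736
df = 2
p-value (upper-tail) = 0.06162
At α=0.01: p ≥ α → fail to reject H₀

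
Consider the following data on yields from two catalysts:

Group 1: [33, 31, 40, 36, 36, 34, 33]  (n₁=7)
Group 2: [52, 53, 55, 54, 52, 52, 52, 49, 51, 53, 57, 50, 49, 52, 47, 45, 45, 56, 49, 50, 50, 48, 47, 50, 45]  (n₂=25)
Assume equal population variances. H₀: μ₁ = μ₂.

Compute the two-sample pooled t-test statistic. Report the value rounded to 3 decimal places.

test statistic = -11.505

x̄₁=34.714, s₁=2.928, n₁=7
x̄₂=50.520, s₂=3.280, n₂=25
s_p² = [6·2.928² + 24·3.280²]/30 = 10.3223
SE = √(s_p²·(1/7+1/25)) = 1.3739
t = (34.714−50.520)/1.3739 = -11.5046
df = 30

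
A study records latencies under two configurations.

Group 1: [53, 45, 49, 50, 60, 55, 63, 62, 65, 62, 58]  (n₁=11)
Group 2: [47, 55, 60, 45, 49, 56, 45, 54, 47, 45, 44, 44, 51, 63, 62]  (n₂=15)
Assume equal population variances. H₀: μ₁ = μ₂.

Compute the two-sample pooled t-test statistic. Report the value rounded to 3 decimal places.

x̄₁=56.545, s₁=6.593, n₁=11
x̄₂=51.133, s₂=6.749, n₂=15
s_p² = [10·6.593² + 14·6.749²]/24 = 44.6859
SE = √(s_p²·(1/11+1/15)) = 2.6536
t = (56.545−51.133)/2.6536 = 2.0396
df = 24

test statistic = 2.040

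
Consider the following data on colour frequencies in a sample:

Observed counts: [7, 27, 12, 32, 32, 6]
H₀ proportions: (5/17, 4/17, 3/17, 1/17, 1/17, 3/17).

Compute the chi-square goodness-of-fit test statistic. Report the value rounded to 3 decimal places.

test statistic = 221.076

n = 116; E_i = n·p_i = [34.12, 27.29, 20.47, 6.82, 6.82, 20.47]
χ² = (7−34.12)²/34.12 + (27−27.29)²/27.29 + (12−20.47)²/20.47 + (32−6.82)²/6.82 + (32−6.82)²/6.82 + (6−20.47)²/20.47 = 221.0763
df = 5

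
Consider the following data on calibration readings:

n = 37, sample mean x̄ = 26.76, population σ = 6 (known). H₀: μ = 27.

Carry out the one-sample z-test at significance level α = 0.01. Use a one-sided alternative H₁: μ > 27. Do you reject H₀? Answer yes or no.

reject H₀: no

SE = σ/√n = 6/√37 = 0.9864
z = (x̄−μ₀)/SE = (26.76−27)/0.9864 = -0.2433
p-value (one-sided, H₁ greater) = 0.59612
At α=0.01: p ≥ α → fail to reject H₀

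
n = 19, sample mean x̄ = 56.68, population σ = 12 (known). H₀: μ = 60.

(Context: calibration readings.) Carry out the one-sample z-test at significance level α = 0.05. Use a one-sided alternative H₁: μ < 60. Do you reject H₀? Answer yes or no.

reject H₀: no

SE = σ/√n = 12/√19 = 2.7530
z = (x̄−μ₀)/SE = (56.68−60)/2.7530 = -1.2060
p-value (one-sided, H₁ less) = 0.11392
At α=0.05: p ≥ α → fail to reject H₀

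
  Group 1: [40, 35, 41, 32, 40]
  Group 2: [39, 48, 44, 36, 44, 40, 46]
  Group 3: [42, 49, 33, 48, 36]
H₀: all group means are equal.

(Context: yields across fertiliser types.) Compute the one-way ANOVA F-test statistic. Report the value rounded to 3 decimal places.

Group means [37.60, 42.43, 41.60], grand mean 40.765
SSB = Σnᵢ(x̄ᵢ−x̄)² = 72.945; SSW = ΣΣ(x−x̄ᵢ)² = 370.114
MSB = 72.945/2 = 36.4723; MSW = 370.114/14 = 26.4367
F = MSB/MSW = 1.3796
df = (2, 14)

test statistic = 1.380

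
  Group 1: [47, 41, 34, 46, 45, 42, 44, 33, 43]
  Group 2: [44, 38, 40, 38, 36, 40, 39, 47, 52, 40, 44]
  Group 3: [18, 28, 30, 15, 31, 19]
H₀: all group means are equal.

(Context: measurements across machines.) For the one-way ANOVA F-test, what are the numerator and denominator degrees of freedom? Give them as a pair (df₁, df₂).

degrees of freedom = [2, 23]

k = 3 groups, N = 26 total
df = (k−1, N−k) = (3−1, 26−3) = (2, 23)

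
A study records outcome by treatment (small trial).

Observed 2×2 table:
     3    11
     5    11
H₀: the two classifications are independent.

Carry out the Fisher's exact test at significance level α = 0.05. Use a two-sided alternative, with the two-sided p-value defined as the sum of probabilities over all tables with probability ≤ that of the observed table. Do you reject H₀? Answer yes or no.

reject H₀: no

Margins: r₁=14, r₂=16, c₁=8, c₂=22, n=30
p_obs = C(14,3)·C(16,5)/C(30,8); sum pmf over tables with pmf ≤ p_obs
p-value (two-sided) = 0.68873
At α=0.05: p ≥ α → fail to reject H₀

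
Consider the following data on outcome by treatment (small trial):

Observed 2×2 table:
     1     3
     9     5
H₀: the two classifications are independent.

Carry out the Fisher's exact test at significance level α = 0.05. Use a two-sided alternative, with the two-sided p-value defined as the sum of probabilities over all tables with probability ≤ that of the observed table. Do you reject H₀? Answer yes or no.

reject H₀: no

Margins: r₁=4, r₂=14, c₁=10, c₂=8, n=18
p_obs = C(4,1)·C(14,9)/C(18,10); sum pmf over tables with pmf ≤ p_obs
p-value (two-sided) = 0.27451
At α=0.05: p ≥ α → fail to reject H₀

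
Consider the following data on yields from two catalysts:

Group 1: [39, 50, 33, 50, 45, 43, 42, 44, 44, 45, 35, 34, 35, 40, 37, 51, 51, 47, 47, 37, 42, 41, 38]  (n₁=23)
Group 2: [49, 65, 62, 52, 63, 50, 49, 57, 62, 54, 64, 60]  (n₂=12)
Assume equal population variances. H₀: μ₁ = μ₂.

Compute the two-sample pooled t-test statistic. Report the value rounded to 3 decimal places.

x̄₁=42.174, s₁=5.598, n₁=23
x̄₂=57.250, s₂=6.166, n₂=12
s_p² = [22·5.598² + 11·6.166²]/33 = 33.5623
SE = √(s_p²·(1/23+1/12)) = 2.0630
t = (42.174−57.250)/2.0630 = -7.3077
df = 33

test statistic = -7.308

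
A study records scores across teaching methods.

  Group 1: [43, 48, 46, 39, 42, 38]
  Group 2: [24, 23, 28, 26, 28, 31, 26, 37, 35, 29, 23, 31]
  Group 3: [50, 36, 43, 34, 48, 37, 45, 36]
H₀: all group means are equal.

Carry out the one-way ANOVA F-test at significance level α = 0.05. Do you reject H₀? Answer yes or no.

Group means [42.67, 28.42, 41.12], grand mean 35.615
SSB = Σnᵢ(x̄ᵢ−x̄)² = 1163.029; SSW = ΣΣ(x−x̄ᵢ)² = 561.125
MSB = 1163.029/2 = 581.5144; MSW = 561.125/23 = 24.3967
F = MSB/MSW = 23.8357
df = (2, 23)
p-value (upper-tail) = 0.00000
At α=0.05: p < α → reject H₀

reject H₀: yes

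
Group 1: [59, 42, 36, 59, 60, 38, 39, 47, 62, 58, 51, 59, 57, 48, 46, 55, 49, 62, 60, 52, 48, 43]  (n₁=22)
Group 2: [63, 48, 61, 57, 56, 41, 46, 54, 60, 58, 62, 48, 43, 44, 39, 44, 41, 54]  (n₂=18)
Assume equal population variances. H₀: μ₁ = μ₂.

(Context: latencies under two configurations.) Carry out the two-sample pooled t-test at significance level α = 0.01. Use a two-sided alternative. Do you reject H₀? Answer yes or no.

reject H₀: no

x̄₁=51.364, s₁=8.284, n₁=22
x̄₂=51.056, s₂=8.127, n₂=18
s_p² = [21·8.284² + 17·8.127²]/38 = 67.4746
SE = √(s_p²·(1/22+1/18)) = 2.6107
t = (51.364−51.056)/2.6107 = 0.1180
df = 38
p-value (two-sided) = 0.90668
At α=0.01: p ≥ α → fail to reject H₀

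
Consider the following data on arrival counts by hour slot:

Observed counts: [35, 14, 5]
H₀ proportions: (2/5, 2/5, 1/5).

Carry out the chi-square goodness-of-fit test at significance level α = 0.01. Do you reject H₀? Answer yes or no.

n = 54; E_i = n·p_i = [21.60, 21.60, 10.80]
χ² = (35−21.60)²/21.60 + (14−21.60)²/21.60 + (5−10.80)²/10.80 = 14.1019
df = 2
p-value (upper-tail) = 0.00087
At α=0.01: p < α → reject H₀

reject H₀: yes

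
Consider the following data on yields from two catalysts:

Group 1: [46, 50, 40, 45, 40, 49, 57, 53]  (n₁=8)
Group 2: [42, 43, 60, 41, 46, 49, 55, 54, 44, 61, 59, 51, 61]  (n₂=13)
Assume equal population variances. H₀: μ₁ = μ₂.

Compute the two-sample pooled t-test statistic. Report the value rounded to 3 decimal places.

x̄₁=47.500, s₁=5.976, n₁=8
x̄₂=51.231, s₂=7.596, n₂=13
s_p² = [7·5.976² + 12·7.596²]/19 = 49.5951
SE = √(s_p²·(1/8+1/13)) = 3.1646
t = (47.500−51.231)/3.1646 = -1.1789
df = 19

test statistic = -1.179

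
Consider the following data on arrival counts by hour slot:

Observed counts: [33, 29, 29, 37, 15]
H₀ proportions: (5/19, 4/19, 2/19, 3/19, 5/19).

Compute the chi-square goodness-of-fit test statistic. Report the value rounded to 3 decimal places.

n = 143; E_i = n·p_i = [37.63, 30.11, 15.05, 22.58, 37.63]
χ² = (33−37.63)²/37.63 + (29−30.11)²/30.11 + (29−15.05)²/15.05 + (37−22.58)²/22.58 + (15−37.63)²/37.63 = 36.3551
df = 4

test statistic = 36.355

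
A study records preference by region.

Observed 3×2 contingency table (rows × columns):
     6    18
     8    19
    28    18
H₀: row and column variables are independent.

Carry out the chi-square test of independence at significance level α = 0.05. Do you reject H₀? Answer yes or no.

reject H₀: yes

Row totals [24, 27, 46], col totals [42, 55], n=97
χ² = (6−10.39)²/10.39 + (18−13.61)²/13.61 + (8−11.69)²/11.69 + (19−15.31)²/15.31 + (28−19.92)²/19.92 + (18−26.08)²/26.08 = 11.1127
df = 2
p-value (upper-tail) = 0.00386
At α=0.05: p < α → reject H₀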